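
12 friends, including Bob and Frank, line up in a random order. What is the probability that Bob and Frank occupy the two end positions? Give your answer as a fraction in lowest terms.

There are 12! = 479001600 arrangements.
Place Bob and Frank at the ends in 2 ways, arrange the remaining 10 in 10! = 3628800 ways: 2·3628800 = 7257600.
Probability = 7257600/479001600 = 1/66.

1/66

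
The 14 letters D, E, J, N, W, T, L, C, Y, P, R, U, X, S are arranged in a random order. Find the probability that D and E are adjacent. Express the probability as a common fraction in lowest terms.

1/7

There are 14! = 87178291200 arrangements.
Treat D and E as a block: 13! arrangements of the blocks × 2 orders within the block = 2·6227020800 = 12454041600.
Probability = 12454041600/87178291200 = 1/7.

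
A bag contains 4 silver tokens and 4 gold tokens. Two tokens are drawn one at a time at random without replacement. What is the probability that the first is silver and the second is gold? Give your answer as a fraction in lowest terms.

Multiply the conditional probabilities at each draw: 4/8 · 4/7 = 16/56 = 2/7.

2/7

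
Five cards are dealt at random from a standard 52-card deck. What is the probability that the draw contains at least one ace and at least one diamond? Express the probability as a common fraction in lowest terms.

229297/866320

There are C(52,5) = 2598960 possible draws.
By inclusion-exclusion on the complements, draws missing all aces or all diamonds: C(48,5) + C(39,5) − C(36,5) = 1712304 + 575757 − 376992 = 1911069.
So draws with at least one of each: 2598960 − 1911069 = 687891, probability 687891/2598960 = 229297/866320.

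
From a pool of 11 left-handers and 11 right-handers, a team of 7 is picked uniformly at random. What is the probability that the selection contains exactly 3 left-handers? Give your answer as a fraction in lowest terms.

825/2584

The sample space is all 7-subsets of the 22: C(22,7) = 170544.
Selections with exactly 3 left-handers: choose 3 of the 11 left-handers and 4 of the 11 right-handers, C(11,3)·C(11,4) = 165·330 = 54450.
Probability = 54450/170544 = 825/2584.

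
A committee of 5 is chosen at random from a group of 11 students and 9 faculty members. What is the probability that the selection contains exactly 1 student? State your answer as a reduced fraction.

Total number of selections: C(20,5) = 15504.
Selections with exactly 1 student: choose 1 of the 11 students and 4 of the 9 faculty members, C(11,1)·C(9,4) = 11·126 = 1386.
Probability = 1386/15504 = 231/2584.

231/2584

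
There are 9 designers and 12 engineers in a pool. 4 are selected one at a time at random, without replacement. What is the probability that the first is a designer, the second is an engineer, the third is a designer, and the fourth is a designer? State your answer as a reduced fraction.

4/95

Multiply the conditional probabilities at each draw: 9/21 · 12/20 · 8/19 · 7/18 = 6048/143640 = 4/95.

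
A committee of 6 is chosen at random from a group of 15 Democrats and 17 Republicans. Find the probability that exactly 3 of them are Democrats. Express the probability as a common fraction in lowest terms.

5525/16182

The sample space is all 6-subsets of the 32: C(32,6) = 906192.
Selections with exactly 3 Democrats: choose 3 of the 15 Democrats and 3 of the 17 Republicans, C(15,3)·C(17,3) = 455·680 = 309400.
Probability = 309400/906192 = 5525/16182.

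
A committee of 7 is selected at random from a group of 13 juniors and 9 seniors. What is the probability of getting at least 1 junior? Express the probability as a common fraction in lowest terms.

14209/14212

Total selections: C(22,7) = 170544.
Favorable selections (at least 1 junior): C(13,1)·C(9,6) + C(13,2)·C(9,5) + C(13,3)·C(9,4) + C(13,4)·C(9,3) + C(13,5)·C(9,2) + C(13,6)·C(9,1) + C(13,7)·C(9,0) = 1092 + 9828 + 36036 + 60060 + 46332 + 15444 + 1716 = 170508.
Probability = 170508/170544 = 14209/14212.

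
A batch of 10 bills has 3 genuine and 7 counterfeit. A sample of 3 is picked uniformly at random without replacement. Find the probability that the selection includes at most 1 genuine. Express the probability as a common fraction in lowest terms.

Total selections: C(10,3) = 120.
Favorable selections (at most 1 genuine): C(3,0)·C(7,3) + C(3,1)·C(7,2) = 35 + 63 = 98.
Probability = 98/120 = 49/60.

49/60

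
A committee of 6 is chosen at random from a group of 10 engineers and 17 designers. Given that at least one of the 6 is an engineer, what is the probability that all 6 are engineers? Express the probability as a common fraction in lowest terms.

Work in counts. Selections with at least one engineer: C(27,6) − C(17,6) = 296010 − 12376 = 283634.
Of those, selections where all 6 are engineers: C(10,6) = 210.
Conditional probability = 210/283634 = 105/141817.

105/141817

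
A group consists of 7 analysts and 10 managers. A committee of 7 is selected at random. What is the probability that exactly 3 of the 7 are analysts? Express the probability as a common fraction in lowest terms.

3675/9724

The sample space is all 7-subsets of the 17: C(17,7) = 19448.
Selections with exactly 3 analysts: choose 3 of the 7 analysts and 4 of the 10 managers, C(7,3)·C(10,4) = 35·210 = 7350.
Probability = 7350/19448 = 3675/9724.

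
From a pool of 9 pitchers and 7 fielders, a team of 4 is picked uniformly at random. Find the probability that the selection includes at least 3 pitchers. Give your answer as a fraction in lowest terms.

51/130

There are C(16,4) = 1820 ways to choose the 4.
Favorable selections (at least 3 pitchers): C(9,3)·C(7,1) + C(9,4)·C(7,0) = 588 + 126 = 714.
Probability = 714/1820 = 51/130.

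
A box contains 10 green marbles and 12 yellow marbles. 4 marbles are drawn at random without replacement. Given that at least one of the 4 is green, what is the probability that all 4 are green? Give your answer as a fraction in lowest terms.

Work in counts. Selections with at least one green: C(22,4) − C(12,4) = 7315 − 495 = 6820.
Of those, selections where all 4 are green: C(10,4) = 210.
Conditional probability = 210/6820 = 21/682.

21/682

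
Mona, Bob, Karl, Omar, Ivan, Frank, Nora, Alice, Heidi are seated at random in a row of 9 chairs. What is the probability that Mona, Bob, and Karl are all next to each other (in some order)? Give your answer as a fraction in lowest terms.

There are 9! = 362880 arrangements.
Treat the three as one block: 7! placements × 3! orders within the block = 5040·6 = 30240.
Probability = 30240/362880 = 1/12.

1/12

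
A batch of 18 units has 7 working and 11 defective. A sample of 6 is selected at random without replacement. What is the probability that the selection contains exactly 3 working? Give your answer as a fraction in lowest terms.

Total number of selections: C(18,6) = 18564.
Selections with exactly 3 working: choose 3 of the 7 working and 3 of the 11 defective, C(7,3)·C(11,3) = 35·165 = 5775.
Probability = 5775/18564 = 275/884.

275/884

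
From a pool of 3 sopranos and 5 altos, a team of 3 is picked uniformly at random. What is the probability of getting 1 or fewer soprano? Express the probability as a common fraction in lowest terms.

Total selections: C(8,3) = 56.
Favorable selections (1 or fewer soprano): C(3,0)·C(5,3) + C(3,1)·C(5,2) = 10 + 30 = 40.
Probability = 40/56 = 5/7.

5/7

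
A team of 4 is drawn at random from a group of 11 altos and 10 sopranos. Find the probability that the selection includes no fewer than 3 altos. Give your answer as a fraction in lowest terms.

44/133

There are C(21,4) = 5985 ways to choose the 4.
Favorable selections (no fewer than 3 altos): C(11,3)·C(10,1) + C(11,4)·C(10,0) = 1650 + 330 = 1980.
Probability = 1980/5985 = 44/133.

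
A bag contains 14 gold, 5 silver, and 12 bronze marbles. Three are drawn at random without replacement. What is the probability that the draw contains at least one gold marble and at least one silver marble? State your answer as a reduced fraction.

287/899

There are C(31,3) = 4495 possible draws.
By inclusion-exclusion on the complements, draws missing all gold or all silver: C(17,3) + C(26,3) − C(12,3) = 680 + 2600 − 220 = 3060.
So draws with at least one of each: 4495 − 3060 = 1435, probability 1435/4495 = 287/899.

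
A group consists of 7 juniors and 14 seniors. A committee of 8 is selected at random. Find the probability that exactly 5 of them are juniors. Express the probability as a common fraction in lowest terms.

Total number of selections: C(21,8) = 203490.
Selections with exactly 5 juniors: choose 5 of the 7 juniors and 3 of the 14 seniors, C(7,5)·C(14,3) = 21·364 = 7644.
Probability = 7644/203490 = 182/4845.

182/4845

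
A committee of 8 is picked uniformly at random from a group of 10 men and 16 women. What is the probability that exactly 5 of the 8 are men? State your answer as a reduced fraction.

There are C(26,8) = 1562275 ways to choose 8 from 26.
Selections with exactly 5 men: choose 5 of the 10 men and 3 of the 16 women, C(10,5)·C(16,3) = 252·560 = 141120.
Probability = 141120/1562275 = 28224/312455.

28224/312455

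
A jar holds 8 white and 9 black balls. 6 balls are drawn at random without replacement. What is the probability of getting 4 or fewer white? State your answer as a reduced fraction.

423/442

Total selections: C(17,6) = 12376.
Count the complement (more than 4 white): C(8,5)·C(9,1) + C(8,6)·C(9,0) = 504 + 28 = 532.
Probability = 1 − 532/12376 = 11844/12376 = 423/442.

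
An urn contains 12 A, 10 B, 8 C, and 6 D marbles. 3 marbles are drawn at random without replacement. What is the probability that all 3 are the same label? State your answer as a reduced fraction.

104/1785

There are C(36,3) = 7140 ways to draw 3 marbles.
All same label: C(12,3) + C(10,3) + C(8,3) + C(6,3) = 220 + 120 + 56 + 20 = 416.
Probability = 416/7140 = 104/1785.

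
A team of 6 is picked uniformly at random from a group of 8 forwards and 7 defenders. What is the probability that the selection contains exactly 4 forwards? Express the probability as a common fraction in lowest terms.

Total number of selections: C(15,6) = 5005.
Selections with exactly 4 forwards: choose 4 of the 8 forwards and 2 of the 7 defenders, C(8,4)·C(7,2) = 70·21 = 1470.
Probability = 1470/5005 = 42/143.

42/143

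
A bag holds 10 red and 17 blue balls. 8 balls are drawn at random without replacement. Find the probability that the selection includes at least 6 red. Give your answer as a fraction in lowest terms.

Total selections: C(27,8) = 2220075.
Favorable selections (at least 6 red): C(10,6)·C(17,2) + C(10,7)·C(17,1) + C(10,8)·C(17,0) = 28560 + 2040 + 45 = 30645.
Probability = 30645/2220075 = 227/16445.

227/16445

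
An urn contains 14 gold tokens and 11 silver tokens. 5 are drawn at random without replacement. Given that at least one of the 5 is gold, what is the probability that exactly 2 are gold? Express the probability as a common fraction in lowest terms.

65/228

Work in counts. Selections with at least one gold: C(25,5) − C(11,5) = 53130 − 462 = 52668.
Of those, selections where exactly 2 are gold: C(14,2)·C(11,3) = 91·165 = 15015.
Conditional probability = 15015/52668 = 65/228.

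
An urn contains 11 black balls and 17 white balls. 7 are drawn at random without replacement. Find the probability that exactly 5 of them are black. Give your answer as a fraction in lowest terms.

238/4485

Total number of selections: C(28,7) = 1184040.
Selections with exactly 5 black: choose 5 of the 11 black and 2 of the 17 white, C(11,5)·C(17,2) = 462·136 = 62832.
Probability = 62832/1184040 = 238/4485.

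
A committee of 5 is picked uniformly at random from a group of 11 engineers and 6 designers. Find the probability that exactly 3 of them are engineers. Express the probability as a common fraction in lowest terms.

2475/6188

The sample space is all 5-subsets of the 17: C(17,5) = 6188.
Selections with exactly 3 engineers: choose 3 of the 11 engineers and 2 of the 6 designers, C(11,3)·C(6,2) = 165·15 = 2475.
Probability = 2475/6188.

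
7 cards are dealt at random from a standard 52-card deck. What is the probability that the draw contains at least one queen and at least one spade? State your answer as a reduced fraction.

There are C(52,7) = 133784560 possible draws.
By inclusion-exclusion on the complements, draws missing all queens or all spades: C(48,7) + C(39,7) − C(36,7) = 73629072 + 15380937 − 8347680 = 80662329.
So draws with at least one of each: 133784560 − 80662329 = 53122231, probability 53122231/133784560.

53122231/133784560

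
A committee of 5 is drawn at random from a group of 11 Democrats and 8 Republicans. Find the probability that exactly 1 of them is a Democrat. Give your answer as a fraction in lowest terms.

385/5814

The sample space is all 5-subsets of the 19: C(19,5) = 11628.
Selections with exactly 1 Democrat: choose 1 of the 11 Democrats and 4 of the 8 Republicans, C(11,1)·C(8,4) = 11·70 = 770.
Probability = 770/11628 = 385/5814.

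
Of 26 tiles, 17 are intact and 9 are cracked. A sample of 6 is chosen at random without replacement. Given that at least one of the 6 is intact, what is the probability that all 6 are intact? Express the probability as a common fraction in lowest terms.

Work in counts. Selections with at least one intact: C(26,6) − C(9,6) = 230230 − 84 = 230146.
Of those, selections where all 6 are intact: C(17,6) = 12376.
Conditional probability = 12376/230146 = 52/967.

52/967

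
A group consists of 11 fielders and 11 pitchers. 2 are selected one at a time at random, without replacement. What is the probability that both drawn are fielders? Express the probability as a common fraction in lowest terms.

5/21

Multiply the conditional probabilities at each draw: 11/22 · 10/21 = 110/462 = 5/21.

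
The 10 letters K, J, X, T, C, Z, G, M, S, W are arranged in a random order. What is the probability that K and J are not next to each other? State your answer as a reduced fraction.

4/5

There are 10! = 3628800 arrangements.
Arrangements with K and J adjacent: 2·9! = 725760.
So not adjacent: 3628800 − 725760 = 2903040, probability 2903040/3628800 = 4/5.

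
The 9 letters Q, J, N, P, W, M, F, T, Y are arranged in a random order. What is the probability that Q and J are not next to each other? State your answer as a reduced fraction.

There are 9! = 362880 arrangements.
Arrangements with Q and J adjacent: 2·8! = 80640.
So not adjacent: 362880 − 80640 = 282240, probability 282240/362880 = 7/9.

7/9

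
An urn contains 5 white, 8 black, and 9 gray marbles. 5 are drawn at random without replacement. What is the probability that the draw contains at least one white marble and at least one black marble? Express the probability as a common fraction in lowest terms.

There are C(22,5) = 26334 possible draws.
By inclusion-exclusion on the complements, draws missing all white or all black: C(17,5) + C(14,5) − C(9,5) = 6188 + 2002 − 126 = 8064.
So draws with at least one of each: 26334 − 8064 = 18270, probability 18270/26334 = 145/209.

145/209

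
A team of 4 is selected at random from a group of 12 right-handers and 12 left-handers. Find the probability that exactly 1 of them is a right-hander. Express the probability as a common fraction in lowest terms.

40/161

The sample space is all 4-subsets of the 24: C(24,4) = 10626.
Selections with exactly 1 right-hander: choose 1 of the 12 right-handers and 3 of the 12 left-handers, C(12,1)·C(12,3) = 12·220 = 2640.
Probability = 2640/10626 = 40/161.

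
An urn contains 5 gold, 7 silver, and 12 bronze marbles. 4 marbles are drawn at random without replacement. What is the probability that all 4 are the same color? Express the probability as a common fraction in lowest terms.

535/10626

There are C(24,4) = 10626 ways to draw 4 marbles.
All same color: C(5,4) + C(7,4) + C(12,4) = 5 + 35 + 495 = 535.
Probability = 535/10626.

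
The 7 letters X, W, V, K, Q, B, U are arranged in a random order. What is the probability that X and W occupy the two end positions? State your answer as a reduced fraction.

1/21

There are 7! = 5040 arrangements.
Place X and W at the ends in 2 ways, arrange the remaining 5 in 5! = 120 ways: 2·120 = 240.
Probability = 240/5040 = 1/21.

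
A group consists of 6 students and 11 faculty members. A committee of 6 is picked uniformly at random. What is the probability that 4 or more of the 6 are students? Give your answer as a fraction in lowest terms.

There are C(17,6) = 12376 ways to choose the 6.
Favorable selections (4 or more students): C(6,4)·C(11,2) + C(6,5)·C(11,1) + C(6,6)·C(11,0) = 825 + 66 + 1 = 892.
Probability = 892/12376 = 223/3094.

223/3094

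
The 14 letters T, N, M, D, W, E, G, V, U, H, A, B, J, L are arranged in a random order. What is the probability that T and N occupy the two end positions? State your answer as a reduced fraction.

There are 14! = 87178291200 arrangements.
Place T and N at the ends in 2 ways, arrange the remaining 12 in 12! = 479001600 ways: 2·479001600 = 958003200.
Probability = 958003200/87178291200 = 1/91.

1/91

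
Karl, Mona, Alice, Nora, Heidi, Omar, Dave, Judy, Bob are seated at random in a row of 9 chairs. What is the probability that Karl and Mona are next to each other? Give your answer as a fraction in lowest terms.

2/9

There are 9! = 362880 arrangements.
Treat Karl and Mona as a block: 8! arrangements of the blocks × 2 orders within the block = 2·40320 = 80640.
Probability = 80640/362880 = 2/9.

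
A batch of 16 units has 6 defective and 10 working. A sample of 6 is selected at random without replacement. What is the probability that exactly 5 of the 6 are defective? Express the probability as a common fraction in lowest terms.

There are C(16,6) = 8008 ways to choose 6 from 16.
Selections with exactly 5 defective: choose 5 of the 6 defective and 1 of the 10 working, C(6,5)·C(10,1) = 6·10 = 60.
Probability = 60/8008 = 15/2002.

15/2002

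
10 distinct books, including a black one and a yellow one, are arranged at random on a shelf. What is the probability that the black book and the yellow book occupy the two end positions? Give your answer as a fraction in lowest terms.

1/45

There are 10! = 3628800 arrangements.
Place the black book and the yellow book at the ends in 2 ways, arrange the remaining 8 in 8! = 40320 ways: 2·40320 = 80640.
Probability = 80640/3628800 = 1/45.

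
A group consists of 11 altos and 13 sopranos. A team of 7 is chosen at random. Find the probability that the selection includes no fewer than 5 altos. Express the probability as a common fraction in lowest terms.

Total selections: C(24,7) = 346104.
Favorable selections (no fewer than 5 altos): C(11,5)·C(13,2) + C(11,6)·C(13,1) + C(11,7)·C(13,0) = 36036 + 6006 + 330 = 42372.
Probability = 42372/346104 = 107/874.

107/874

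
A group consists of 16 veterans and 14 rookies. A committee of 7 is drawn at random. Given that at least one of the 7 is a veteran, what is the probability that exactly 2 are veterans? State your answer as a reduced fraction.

Work in counts. Selections with at least one veteran: C(30,7) − C(14,7) = 2035800 − 3432 = 2032368.
Of those, selections where exactly 2 are veterans: C(16,2)·C(14,5) = 120·2002 = 240240.
Conditional probability = 240240/2032368 = 385/3257.

385/3257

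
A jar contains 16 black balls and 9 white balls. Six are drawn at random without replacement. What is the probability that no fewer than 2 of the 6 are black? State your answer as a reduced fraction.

Total selections: C(25,6) = 177100.
Count the complement (fewer than 2 black): C(16,0)·C(9,6) + C(16,1)·C(9,5) = 84 + 2016 = 2100.
Probability = 1 − 2100/177100 = 175000/177100 = 250/253.

250/253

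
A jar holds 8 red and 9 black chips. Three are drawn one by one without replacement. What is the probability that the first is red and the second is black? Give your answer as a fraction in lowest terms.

Multiply the conditional probabilities at each draw: 8/17 · 9/16 = 72/272 = 9/34.

9/34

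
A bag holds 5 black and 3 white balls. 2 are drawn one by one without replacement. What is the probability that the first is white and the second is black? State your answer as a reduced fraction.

Multiply the conditional probabilities at each draw: 3/8 · 5/7 = 15/56.

15/56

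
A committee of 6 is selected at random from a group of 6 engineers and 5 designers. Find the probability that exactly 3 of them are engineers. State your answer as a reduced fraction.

100/231

There are C(11,6) = 462 ways to choose 6 from 11.
Selections with exactly 3 engineers: choose 3 of the 6 engineers and 3 of the 5 designers, C(6,3)·C(5,3) = 20·10 = 200.
Probability = 200/462 = 100/231.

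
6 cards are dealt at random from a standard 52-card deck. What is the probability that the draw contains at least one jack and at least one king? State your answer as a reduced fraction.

There are C(52,6) = 20358520 possible draws.
By inclusion-exclusion on the complements, draws missing all jacks or all kings: C(48,6) + C(48,6) − C(44,6) = 12271512 + 12271512 − 7059052 = 17483972.
So draws with at least one of each: 20358520 − 17483972 = 2874548, probability 2874548/20358520 = 718637/5089630.

718637/5089630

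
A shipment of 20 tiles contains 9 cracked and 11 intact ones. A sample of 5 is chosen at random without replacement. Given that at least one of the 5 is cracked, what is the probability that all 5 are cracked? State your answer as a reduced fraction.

21/2507

Work in counts. Selections with at least one cracked: C(20,5) − C(11,5) = 15504 − 462 = 15042.
Of those, selections where all 5 are cracked: C(9,5) = 126.
Conditional probability = 126/15042 = 21/2507.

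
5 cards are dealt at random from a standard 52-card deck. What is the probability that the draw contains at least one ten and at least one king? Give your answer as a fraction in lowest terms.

There are C(52,5) = 2598960 possible draws.
By inclusion-exclusion on the complements, draws missing all tens or all kings: C(48,5) + C(48,5) − C(44,5) = 1712304 + 1712304 − 1086008 = 2338600.
So draws with at least one of each: 2598960 − 2338600 = 260360, probability 260360/2598960 = 6509/64974.

6509/64974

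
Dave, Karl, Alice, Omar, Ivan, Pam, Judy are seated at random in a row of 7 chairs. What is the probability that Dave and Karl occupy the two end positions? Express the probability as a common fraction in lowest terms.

1/21

There are 7! = 5040 arrangements.
Place Dave and Karl at the ends in 2 ways, arrange the remaining 5 in 5! = 120 ways: 2·120 = 240.
Probability = 240/5040 = 1/21.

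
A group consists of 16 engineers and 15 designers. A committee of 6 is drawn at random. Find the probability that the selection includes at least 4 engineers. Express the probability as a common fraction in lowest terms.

Total selections: C(31,6) = 736281.
Favorable selections (at least 4 engineers): C(16,4)·C(15,2) + C(16,5)·C(15,1) + C(16,6)·C(15,0) = 191100 + 65520 + 8008 = 264628.
Probability = 264628/736281 = 2908/8091.

2908/8091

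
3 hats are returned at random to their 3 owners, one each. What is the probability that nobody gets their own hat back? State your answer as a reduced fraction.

There are 3! = 6 assignments.
By inclusion-exclusion, assignments with no fixed points: C(3,0)·3! − C(3,1)·2! + C(3,2)·1! − C(3,3)·0! = 2.
Probability = 2/6 = 1/3.

1/3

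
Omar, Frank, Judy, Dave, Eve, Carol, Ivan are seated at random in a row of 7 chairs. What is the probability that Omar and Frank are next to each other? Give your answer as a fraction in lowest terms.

2/7

There are 7! = 5040 arrangements.
Treat Omar and Frank as a block: 6! arrangements of the blocks × 2 orders within the block = 2·720 = 1440.
Probability = 1440/5040 = 2/7.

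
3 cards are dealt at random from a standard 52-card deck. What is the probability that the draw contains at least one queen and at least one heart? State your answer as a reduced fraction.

There are C(52,3) = 22100 possible draws.
By inclusion-exclusion on the complements, draws missing all queens or all hearts: C(48,3) + C(39,3) − C(36,3) = 17296 + 9139 − 7140 = 19295.
So draws with at least one of each: 22100 − 19295 = 2805, probability 2805/22100 = 33/260.

33/260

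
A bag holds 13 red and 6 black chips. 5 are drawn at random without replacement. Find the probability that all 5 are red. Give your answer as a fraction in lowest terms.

143/1292

There are C(19,5) = 11628 possible selections.
Selections with all red: C(13,5) = 1287.
Probability = 1287/11628 = 143/1292.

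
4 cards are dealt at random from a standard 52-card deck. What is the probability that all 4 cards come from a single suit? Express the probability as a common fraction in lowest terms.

44/4165

There are C(52,4) = 270725 possible 4-card hands.
Hands of one suit: 4 suits × C(13,4) = 4·715 = 2860.
Probability = 2860/270725 = 44/4165.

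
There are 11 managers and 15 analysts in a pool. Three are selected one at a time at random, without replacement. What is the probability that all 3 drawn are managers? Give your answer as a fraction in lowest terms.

33/520

Multiply the conditional probabilities at each draw: 11/26 · 10/25 · 9/24 = 990/15600 = 33/520.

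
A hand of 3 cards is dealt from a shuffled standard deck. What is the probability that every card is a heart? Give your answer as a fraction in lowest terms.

There are C(52,3) = 22100 possible 3-card hands.
Hands that are all hearts: C(13,3) = 286.
Probability = 286/22100 = 11/850.

11/850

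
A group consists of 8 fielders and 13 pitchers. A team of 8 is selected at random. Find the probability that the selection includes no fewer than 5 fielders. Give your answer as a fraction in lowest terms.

Total selections: C(21,8) = 203490.
Favorable selections (no fewer than 5 fielders): C(8,5)·C(13,3) + C(8,6)·C(13,2) + C(8,7)·C(13,1) + C(8,8)·C(13,0) = 16016 + 2184 + 104 + 1 = 18305.
Probability = 18305/203490 = 523/5814.

523/5814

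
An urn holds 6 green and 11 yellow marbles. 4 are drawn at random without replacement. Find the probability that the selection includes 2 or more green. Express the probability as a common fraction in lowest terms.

Total selections: C(17,4) = 2380.
Favorable selections (2 or more green): C(6,2)·C(11,2) + C(6,3)·C(11,1) + C(6,4)·C(11,0) = 825 + 220 + 15 = 1060.
Probability = 1060/2380 = 53/119.

53/119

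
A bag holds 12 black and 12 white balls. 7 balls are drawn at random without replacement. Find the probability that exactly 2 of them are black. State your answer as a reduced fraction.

There are C(24,7) = 346104 ways to choose 7 from 24.
Selections with exactly 2 black: choose 2 of the 12 black and 5 of the 12 white, C(12,2)·C(12,5) = 66·792 = 52272.
Probability = 52272/346104 = 66/437.

66/437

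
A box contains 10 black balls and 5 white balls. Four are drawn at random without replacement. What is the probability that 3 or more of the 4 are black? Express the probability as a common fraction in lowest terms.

There are C(15,4) = 1365 ways to choose the 4.
Favorable selections (3 or more black): C(10,3)·C(5,1) + C(10,4)·C(5,0) = 600 + 210 = 810.
Probability = 810/1365 = 54/91.

54/91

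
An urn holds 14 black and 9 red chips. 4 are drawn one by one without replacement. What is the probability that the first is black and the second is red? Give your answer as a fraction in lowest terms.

Multiply the conditional probabilities at each draw: 14/23 · 9/22 = 126/506 = 63/253.

63/253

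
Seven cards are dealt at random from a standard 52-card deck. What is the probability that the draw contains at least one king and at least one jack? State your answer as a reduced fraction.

There are C(52,7) = 133784560 possible draws.
By inclusion-exclusion on the complements, draws missing all kings or all jacks: C(48,7) + C(48,7) − C(44,7) = 73629072 + 73629072 − 38320568 = 108937576.
So draws with at least one of each: 133784560 − 108937576 = 24846984, probability 24846984/133784560 = 3105873/16723070.

3105873/16723070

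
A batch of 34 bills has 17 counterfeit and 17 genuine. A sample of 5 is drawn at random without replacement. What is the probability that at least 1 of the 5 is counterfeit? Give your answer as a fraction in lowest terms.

Total selections: C(34,5) = 278256.
The complement is all 5 are genuine: C(17,5) = 6188.
Probability = 1 − 6188/278256 = 272068/278256 = 4001/4092.

4001/4092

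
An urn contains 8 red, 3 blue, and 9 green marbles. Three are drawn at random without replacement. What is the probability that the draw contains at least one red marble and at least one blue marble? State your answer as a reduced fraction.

27/95

There are C(20,3) = 1140 possible draws.
By inclusion-exclusion on the complements, draws missing all red or all blue: C(12,3) + C(17,3) − C(9,3) = 220 + 680 − 84 = 816.
So draws with at least one of each: 1140 − 816 = 324, probability 324/1140 = 27/95.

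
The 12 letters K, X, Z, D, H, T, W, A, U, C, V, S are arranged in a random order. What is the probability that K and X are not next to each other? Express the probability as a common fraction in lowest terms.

5/6

There are 12! = 479001600 arrangements.
Arrangements with K and X adjacent: 2·11! = 79833600.
So not adjacent: 479001600 − 79833600 = 399168000, probability 399168000/479001600 = 5/6.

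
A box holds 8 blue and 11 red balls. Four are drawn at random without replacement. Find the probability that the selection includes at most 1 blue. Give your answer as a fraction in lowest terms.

There are C(19,4) = 3876 ways to choose the 4.
Favorable selections (at most 1 blue): C(8,0)·C(11,4) + C(8,1)·C(11,3) = 330 + 1320 = 1650.
Probability = 1650/3876 = 275/646.

275/646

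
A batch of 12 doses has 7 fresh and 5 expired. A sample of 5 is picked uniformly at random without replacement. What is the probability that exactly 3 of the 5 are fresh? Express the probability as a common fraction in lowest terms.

There are C(12,5) = 792 ways to choose 5 from 12.
Selections with exactly 3 fresh: choose 3 of the 7 fresh and 2 of the 5 expired, C(7,3)·C(5,2) = 35·10 = 350.
Probability = 350/792 = 175/396.

175/396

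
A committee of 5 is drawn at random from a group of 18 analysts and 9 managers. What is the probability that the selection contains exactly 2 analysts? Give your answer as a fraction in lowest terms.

238/1495

There are C(27,5) = 80730 ways to choose 5 from 27.
Selections with exactly 2 analysts: choose 2 of the 18 analysts and 3 of the 9 managers, C(18,2)·C(9,3) = 153·84 = 12852.
Probability = 12852/80730 = 238/1495.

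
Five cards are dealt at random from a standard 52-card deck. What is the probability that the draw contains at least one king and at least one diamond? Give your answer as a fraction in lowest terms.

There are C(52,5) = 2598960 possible draws.
By inclusion-exclusion on the complements, draws missing all kings or all diamonds: C(48,5) + C(39,5) − C(36,5) = 1712304 + 575757 − 376992 = 1911069.
So draws with at least one of each: 2598960 − 1911069 = 687891, probability 687891/2598960 = 229297/866320.

229297/866320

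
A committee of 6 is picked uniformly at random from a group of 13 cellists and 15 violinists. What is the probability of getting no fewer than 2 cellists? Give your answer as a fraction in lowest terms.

Total selections: C(28,6) = 376740.
Count the complement (fewer than 2 cellists): C(13,0)·C(15,6) + C(13,1)·C(15,5) = 5005 + 39039 = 44044.
Probability = 1 − 44044/376740 = 332696/376740 = 914/1035.

914/1035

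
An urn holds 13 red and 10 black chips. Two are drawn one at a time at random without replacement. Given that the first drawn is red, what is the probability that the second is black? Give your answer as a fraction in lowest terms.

After removing one red, 22 remain: 12 red and 10 black.
So the probability the next is black is 10/22 = 5/11.

5/11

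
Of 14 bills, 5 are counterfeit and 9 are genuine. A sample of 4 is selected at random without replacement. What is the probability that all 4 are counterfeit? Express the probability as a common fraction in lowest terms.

5/1001

There are C(14,4) = 1001 possible selections.
Selections with all counterfeit: C(5,4) = 5.
Probability = 5/1001.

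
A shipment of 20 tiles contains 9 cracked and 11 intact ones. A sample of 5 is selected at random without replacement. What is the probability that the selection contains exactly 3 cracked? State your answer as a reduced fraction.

385/1292

The sample space is all 5-subsets of the 20: C(20,5) = 15504.
Selections with exactly 3 cracked: choose 3 of the 9 cracked and 2 of the 11 intact, C(9,3)·C(11,2) = 84·55 = 4620.
Probability = 4620/15504 = 385/1292.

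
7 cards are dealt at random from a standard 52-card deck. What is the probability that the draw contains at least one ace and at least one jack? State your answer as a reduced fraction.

There are C(52,7) = 133784560 possible draws.
By inclusion-exclusion on the complements, draws missing all aces or all jacks: C(48,7) + C(48,7) − C(44,7) = 73629072 + 73629072 − 38320568 = 108937576.
So draws with at least one of each: 133784560 − 108937576 = 24846984, probability 24846984/133784560 = 3105873/16723070.

3105873/16723070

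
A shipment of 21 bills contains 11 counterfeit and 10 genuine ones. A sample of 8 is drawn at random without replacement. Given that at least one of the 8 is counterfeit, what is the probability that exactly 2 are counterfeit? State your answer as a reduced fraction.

Work in counts. Selections with at least one counterfeit: C(21,8) − C(10,8) = 203490 − 45 = 203445.
Of those, selections where exactly 2 are counterfeit: C(11,2)·C(10,6) = 55·210 = 11550.
Conditional probability = 11550/203445 = 70/1233.

70/1233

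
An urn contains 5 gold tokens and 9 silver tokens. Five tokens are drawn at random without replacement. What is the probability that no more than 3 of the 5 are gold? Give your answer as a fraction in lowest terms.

Total selections: C(14,5) = 2002.
Count the complement (more than 3 gold): C(5,4)·C(9,1) + C(5,5)·C(9,0) = 45 + 1 = 46.
Probability = 1 − 46/2002 = 1956/2002 = 978/1001.

978/1001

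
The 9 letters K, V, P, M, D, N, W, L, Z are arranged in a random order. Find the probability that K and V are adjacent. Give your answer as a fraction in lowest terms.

2/9

There are 9! = 362880 arrangements.
Treat K and V as a block: 8! arrangements of the blocks × 2 orders within the block = 2·40320 = 80640.
Probability = 80640/362880 = 2/9.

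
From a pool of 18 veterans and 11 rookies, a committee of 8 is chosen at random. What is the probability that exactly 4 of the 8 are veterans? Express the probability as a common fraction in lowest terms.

2040/8671

There are C(29,8) = 4292145 ways to choose 8 from 29.
Selections with exactly 4 veterans: choose 4 of the 18 veterans and 4 of the 11 rookies, C(18,4)·C(11,4) = 3060·330 = 1009800.
Probability = 1009800/4292145 = 2040/8671.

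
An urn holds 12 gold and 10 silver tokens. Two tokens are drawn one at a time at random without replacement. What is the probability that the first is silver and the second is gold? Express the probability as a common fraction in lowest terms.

Multiply the conditional probabilities at each draw: 10/22 · 12/21 = 120/462 = 20/77.

20/77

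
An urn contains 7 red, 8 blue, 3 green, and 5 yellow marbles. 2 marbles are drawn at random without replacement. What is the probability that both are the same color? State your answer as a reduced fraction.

There are C(23,2) = 253 ways to draw 2 marbles.
All same color: C(7,2) + C(8,2) + C(3,2) + C(5,2) = 21 + 28 + 3 + 10 = 62.
Probability = 62/253.

62/253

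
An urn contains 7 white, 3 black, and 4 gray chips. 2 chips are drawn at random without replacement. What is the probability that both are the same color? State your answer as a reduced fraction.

30/91

There are C(14,2) = 91 ways to draw 2 chips.
All same color: C(7,2) + C(3,2) + C(4,2) = 21 + 3 + 6 = 30.
Probability = 30/91.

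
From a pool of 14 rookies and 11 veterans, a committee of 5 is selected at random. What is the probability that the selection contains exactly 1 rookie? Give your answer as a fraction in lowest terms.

Total number of selections: C(25,5) = 53130.
Selections with exactly 1 rookie: choose 1 of the 14 rookies and 4 of the 11 veterans, C(14,1)·C(11,4) = 14·330 = 4620.
Probability = 4620/53130 = 2/23.

2/23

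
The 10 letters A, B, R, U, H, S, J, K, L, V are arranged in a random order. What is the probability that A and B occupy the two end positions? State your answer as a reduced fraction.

There are 10! = 3628800 arrangements.
Place A and B at the ends in 2 ways, arrange the remaining 8 in 8! = 40320 ways: 2·40320 = 80640.
Probability = 80640/3628800 = 1/45.

1/45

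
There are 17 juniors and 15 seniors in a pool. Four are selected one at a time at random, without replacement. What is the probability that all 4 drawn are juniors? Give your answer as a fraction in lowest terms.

Multiply the conditional probabilities at each draw: 17/32 · 16/31 · 15/30 · 14/29 = 57120/863040 = 119/1798.

119/1798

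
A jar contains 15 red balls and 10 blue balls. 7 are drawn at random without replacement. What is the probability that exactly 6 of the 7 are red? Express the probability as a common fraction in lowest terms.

The sample space is all 7-subsets of the 25: C(25,7) = 480700.
Selections with exactly 6 red: choose 6 of the 15 red and 1 of the 10 blue, C(15,6)·C(10,1) = 5005·10 = 50050.
Probability = 50050/480700 = 91/874.

91/874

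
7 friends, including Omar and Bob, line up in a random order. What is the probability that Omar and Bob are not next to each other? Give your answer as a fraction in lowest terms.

5/7

There are 7! = 5040 arrangements.
Arrangements with Omar and Bob adjacent: 2·6! = 1440.
So not adjacent: 5040 − 1440 = 3600, probability 3600/5040 = 5/7.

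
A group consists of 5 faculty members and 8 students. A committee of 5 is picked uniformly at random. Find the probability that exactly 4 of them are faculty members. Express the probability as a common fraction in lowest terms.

Total number of selections: C(13,5) = 1287.
Selections with exactly 4 faculty members: choose 4 of the 5 faculty members and 1 of the 8 students, C(5,4)·C(8,1) = 5·8 = 40.
Probability = 40/1287.

40/1287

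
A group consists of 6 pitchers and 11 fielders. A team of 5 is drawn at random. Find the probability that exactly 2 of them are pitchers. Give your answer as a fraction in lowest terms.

2475/6188

There are C(17,5) = 6188 ways to choose 5 from 17.
Selections with exactly 2 pitchers: choose 2 of the 6 pitchers and 3 of the 11 fielders, C(6,2)·C(11,3) = 15·165 = 2475.
Probability = 2475/6188.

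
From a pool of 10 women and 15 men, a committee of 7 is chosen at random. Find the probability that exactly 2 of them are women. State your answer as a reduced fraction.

2457/8740

Total number of selections: C(25,7) = 480700.
Selections with exactly 2 women: choose 2 of the 10 women and 5 of the 15 men, C(10,2)·C(15,5) = 45·3003 = 135135.
Probability = 135135/480700 = 2457/8740.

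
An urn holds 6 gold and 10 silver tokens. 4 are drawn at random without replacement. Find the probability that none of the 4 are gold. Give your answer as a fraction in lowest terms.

3/26

There are C(16,4) = 1820 possible selections.
Selections with no gold (all silver): C(10,4) = 210.
Probability = 210/1820 = 3/26.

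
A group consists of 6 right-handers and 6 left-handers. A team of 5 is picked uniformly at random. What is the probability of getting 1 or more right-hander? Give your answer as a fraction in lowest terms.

There are C(12,5) = 792 ways to choose the 5.
The complement is all 5 are left-handers: C(6,5) = 6.
Probability = 1 − 6/792 = 786/792 = 131/132.

131/132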